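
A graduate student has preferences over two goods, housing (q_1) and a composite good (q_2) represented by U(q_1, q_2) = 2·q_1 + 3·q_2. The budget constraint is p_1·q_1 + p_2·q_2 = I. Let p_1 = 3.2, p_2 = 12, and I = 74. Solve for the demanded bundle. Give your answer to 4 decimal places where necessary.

Linear utility — the consumer picks whichever good has higher MU/price: 2/3.2 = 0.625 vs 3/12 = 0.25.
q_1 gives more utility per dollar, so spend all income on q_1: q_1* = I/p_1, q_2* = 0.
Numerically: q_1* = 23.125, q_2* = 0.

q_1* = 23.125, q_2* = 0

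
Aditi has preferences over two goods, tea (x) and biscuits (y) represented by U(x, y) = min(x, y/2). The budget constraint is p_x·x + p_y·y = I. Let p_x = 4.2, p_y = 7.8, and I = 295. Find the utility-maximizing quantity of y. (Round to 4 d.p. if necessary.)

Here 4.2 + 2·7.8 = 19.8, giving y* = 29.798.

y* = 29.798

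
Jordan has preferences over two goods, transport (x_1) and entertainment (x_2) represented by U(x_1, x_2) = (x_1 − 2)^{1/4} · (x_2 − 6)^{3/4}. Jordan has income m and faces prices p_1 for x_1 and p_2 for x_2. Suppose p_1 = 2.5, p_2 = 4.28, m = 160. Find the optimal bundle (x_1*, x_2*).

MRS = (1/3)·(x_2−6)/(x_1−2). Tangency with p_1/p_2 gives x_2−6 = 3·(p_1/p_2)·(x_1−2).
Substituting into the budget: x_1* = 2 + 0.25·(m − 2·p_1 − 6·p_2)/p_1, and x_2* = 6 + 0.75·(…)/p_2.
Discretionary income = 160 − 2·2.5 − 6·4.28 = 129.32; x_1* = 2 + 0.25·129.32/2.5 = 14.932; x_2* = 6 + 0.75·129.32/4.28 = 28.6612.

x_1* = 14.932, x_2* = 28.6612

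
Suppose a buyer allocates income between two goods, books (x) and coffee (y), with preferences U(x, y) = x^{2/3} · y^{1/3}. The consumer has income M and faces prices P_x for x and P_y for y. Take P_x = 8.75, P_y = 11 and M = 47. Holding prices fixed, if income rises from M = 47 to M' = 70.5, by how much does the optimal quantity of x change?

MU_x/MU_y = (2/3·y)/(1/3·x); tangency sets this equal to P_x/P_y.
Rearranging, P_y·y = (1/2)·P_x·x. Substituting into the budget gives P_x·x·(1 + (1/2)) = M.
Demand: x*(P_x,P_y,M) = 2/3·M/P_x and y* = 1/3·M/P_y.
At P_x=8.75, P_y=11, M=47: x* = 2/3·47/8.75 = 3.581.
At M' = 70.5: x* = 5.3714. Change: 5.3714 − 3.581 = 1.7905.

Δx* = 1.7905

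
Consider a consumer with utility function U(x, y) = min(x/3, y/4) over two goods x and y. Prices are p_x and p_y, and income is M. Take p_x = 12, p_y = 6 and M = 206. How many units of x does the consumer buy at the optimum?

x* = 10.3

Demand: x*(p_x,p_y,M) = 3·M/(3·p_x + 4·p_y), y* = 4·M/(3·p_x + 4·p_y).
Here 3·12 + 4·6 = 60, giving x* = 10.3.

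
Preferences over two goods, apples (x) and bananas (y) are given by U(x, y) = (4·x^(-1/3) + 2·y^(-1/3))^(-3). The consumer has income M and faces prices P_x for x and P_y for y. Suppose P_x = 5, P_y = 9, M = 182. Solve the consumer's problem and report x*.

Substitute y = (y/x)·x into the budget: x* = M/(P_x + P_y·(y/x)).
Numerically y/x = 0.382625, so x* = 182/(5 + 9·0.382625) = 21.5547.

x* = 21.5547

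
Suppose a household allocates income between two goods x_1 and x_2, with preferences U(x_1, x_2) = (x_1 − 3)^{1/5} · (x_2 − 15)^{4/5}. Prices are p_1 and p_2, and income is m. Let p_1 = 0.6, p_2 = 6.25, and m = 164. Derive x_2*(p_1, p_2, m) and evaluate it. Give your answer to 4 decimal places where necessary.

x_2* = 23.7616

MRS = (1/4)·(x_2−15)/(x_1−3). Tangency with p_1/p_2 gives x_2−15 = 4·(p_1/p_2)·(x_1−3).
Substituting into the budget: x_1* = 3 + 0.2·(m − 3·p_1 − 15·p_2)/p_1, and x_2* = 15 + 0.8·(…)/p_2.
Discretionary income = 164 − 3·0.6 − 15·6.25 = 68.45; x_2* = 15 + 0.8·68.45/6.25 = 23.7616.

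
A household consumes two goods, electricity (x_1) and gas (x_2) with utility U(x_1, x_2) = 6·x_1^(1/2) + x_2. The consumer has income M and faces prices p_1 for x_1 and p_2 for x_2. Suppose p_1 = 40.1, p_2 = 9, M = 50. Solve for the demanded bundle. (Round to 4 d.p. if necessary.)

Utility is quasi-linear in x_2; the FOC for x_1 is 3/√x_1 = p_1/p_2.
Thus x_1* = (3·p_2/p_1)² — independent of M — with the rest of income spent on x_2.
Plugging in: x_1* = (3·9/40.1)² = 0.4534, x_2* = 3.5356.

x_1* = 0.4534, x_2* = 3.5356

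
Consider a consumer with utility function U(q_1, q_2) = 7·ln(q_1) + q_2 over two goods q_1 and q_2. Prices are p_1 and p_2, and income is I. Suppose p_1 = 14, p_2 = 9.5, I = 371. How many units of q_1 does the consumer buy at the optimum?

Set MRS = p_1/p_2: (7/q_1)/1 = p_1/p_2.
So q_1*(p_1,p_2) = 7·p_2/p_1, independent of income; and q_2* = (I − 7·p_2)/p_2.
At the given prices: q_1* = 7·9.5/14 = 4.75.

q_1* = 4.75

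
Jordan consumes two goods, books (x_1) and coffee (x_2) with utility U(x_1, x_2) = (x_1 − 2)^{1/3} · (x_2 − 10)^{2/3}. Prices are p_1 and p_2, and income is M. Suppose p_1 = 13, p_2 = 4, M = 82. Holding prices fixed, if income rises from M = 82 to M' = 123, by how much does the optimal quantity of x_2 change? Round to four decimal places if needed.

Let x_1' = x_1−2, x_2' = x_2−10. MRS = (1/2)·x_2'/x_1' = p_1/p_2.
Substituting into the budget: x_1* = 2 + 1/3·(M − 2·p_1 − 10·p_2)/p_1, and x_2* = 10 + 2/3·(…)/p_2.
Discretionary income = 82 − 2·13 − 10·4 = 16; x_2* = 10 + 2/3·16/4 = 12.6667.
At M' = 123: x_2* = 19.5. Change: 19.5 − 12.6667 = 6.8333.

Δx_2* = 6.8333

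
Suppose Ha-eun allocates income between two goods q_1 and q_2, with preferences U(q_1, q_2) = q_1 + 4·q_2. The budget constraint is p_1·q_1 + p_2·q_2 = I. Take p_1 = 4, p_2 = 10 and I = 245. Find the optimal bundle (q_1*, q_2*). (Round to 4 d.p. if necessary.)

q_1* = 0, q_2* = 24.5

Perfect substitutes: compare marginal utility per dollar. 1/p_1 vs 4/p_2 → 0.25 vs 0.4.
q_2 gives more utility per dollar, so spend all income on q_2: q_2* = I/p_2, q_1* = 0.
Numerically: q_1* = 0, q_2* = 24.5.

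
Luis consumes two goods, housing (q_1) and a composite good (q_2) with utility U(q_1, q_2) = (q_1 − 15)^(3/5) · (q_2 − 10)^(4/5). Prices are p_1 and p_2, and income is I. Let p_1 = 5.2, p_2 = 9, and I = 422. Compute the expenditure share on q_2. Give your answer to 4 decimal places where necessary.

This is Cobb-Douglas in (q_1−15, q_2−10): tangency gives 0.6·p_2·(q_2−10) = 0.8·p_1·(q_1−15).
Substituting into the budget: q_1* = 15 + 3/7·(I − 15·p_1 − 10·p_2)/p_1, and q_2* = 10 + 4/7·(…)/p_2.
Discretionary income = 422 − 15·5.2 − 10·9 = 254; q_1* = 15 + 3/7·254/5.2 = 35.9341; q_2* = 10 + 4/7·254/9 = 26.127.
Expenditure on q_2: 9·26.127 = 235.1429; share = 0.5572.

share on q_2 = 0.5572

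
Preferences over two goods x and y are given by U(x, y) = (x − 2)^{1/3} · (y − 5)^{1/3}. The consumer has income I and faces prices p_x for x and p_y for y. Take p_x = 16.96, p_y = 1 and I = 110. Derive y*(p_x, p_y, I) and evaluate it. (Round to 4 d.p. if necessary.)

y* = 40.54

This is Cobb-Douglas in (x−2, y−5): tangency gives 1/3·p_y·(y−5) = 1/3·p_x·(x−2).
Substituting into the budget: x* = 2 + 0.5·(I − 2·p_x − 5·p_y)/p_x, and y* = 5 + 0.5·(…)/p_y.
Discretionary income = 110 − 2·16.96 − 5·1 = 71.08; y* = 5 + 0.5·71.08/1 = 40.54.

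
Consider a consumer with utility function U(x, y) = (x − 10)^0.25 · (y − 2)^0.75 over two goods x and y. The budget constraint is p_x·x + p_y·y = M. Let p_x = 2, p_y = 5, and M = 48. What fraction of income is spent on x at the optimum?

share on x = 0.5104

MRS = (1/3)·(y−2)/(x−10). Tangency with p_x/p_y gives y−2 = 3·(p_x/p_y)·(x−10).
Substituting into the budget: x* = 10 + 0.25·(M − 10·p_x − 2·p_y)/p_x, and y* = 2 + 0.75·(…)/p_y.
Discretionary income = 48 − 10·2 − 2·5 = 18; x* = 10 + 0.25·18/2 = 12.25; y* = 2 + 0.75·18/5 = 4.7.
Expenditure on x: 2·12.25 = 24.5; share = 0.5104.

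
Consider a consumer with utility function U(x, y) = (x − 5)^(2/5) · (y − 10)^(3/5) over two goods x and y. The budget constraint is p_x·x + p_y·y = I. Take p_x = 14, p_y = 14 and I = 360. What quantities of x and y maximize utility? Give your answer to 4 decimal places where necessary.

MRS = (2/3)·(y−10)/(x−5). Tangency with p_x/p_y gives y−10 = (3/2)·(p_x/p_y)·(x−5).
Substituting into the budget: x* = 5 + 0.4·(I − 5·p_x − 10·p_y)/p_x, and y* = 10 + 0.6·(…)/p_y.
Discretionary income = 360 − 5·14 − 10·14 = 150; x* = 5 + 0.4·150/14 = 9.2857; y* = 10 + 0.6·150/14 = 16.4286.

x* = 9.2857, y* = 16.4286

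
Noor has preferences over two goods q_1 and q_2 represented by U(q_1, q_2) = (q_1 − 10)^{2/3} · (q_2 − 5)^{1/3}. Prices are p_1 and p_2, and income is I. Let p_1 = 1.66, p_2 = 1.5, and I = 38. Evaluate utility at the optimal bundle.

Substituting into the budget: q_1* = 10 + 2/3·(I − 10·p_1 − 5·p_2)/p_1, and q_2* = 5 + 1/3·(…)/p_2.
Discretionary income = 38 − 10·1.66 − 5·1.5 = 13.9; q_1* = 10 + 2/3·13.9/1.66 = 15.5823; q_2* = 5 + 1/3·13.9/1.5 = 8.0889.
Utility at the optimum: U(15.5823, 8.0889) = 4.5829.

V = 4.5829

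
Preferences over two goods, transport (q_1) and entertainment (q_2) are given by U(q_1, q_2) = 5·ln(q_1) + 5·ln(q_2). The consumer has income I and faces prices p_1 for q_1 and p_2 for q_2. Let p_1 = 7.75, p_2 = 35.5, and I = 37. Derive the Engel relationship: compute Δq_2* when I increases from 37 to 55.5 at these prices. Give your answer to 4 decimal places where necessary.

Demand: q_1*(p_1,p_2,I) = 0.5·I/p_1 and q_2* = 0.5·I/p_2.
At p_1=7.75, p_2=35.5, I=37: q_2* = 0.5·37/35.5 = 0.5211.
At I' = 55.5: q_2* = 0.7817. Change: 0.7817 − 0.5211 = 0.2606.

Δq_2* = 0.2606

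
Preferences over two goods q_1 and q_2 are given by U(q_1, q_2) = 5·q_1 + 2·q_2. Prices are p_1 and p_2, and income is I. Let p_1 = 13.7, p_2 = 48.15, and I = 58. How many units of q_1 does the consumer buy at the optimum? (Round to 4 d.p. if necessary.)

q_1* = 4.2336

Numerically: q_1* = 4.2336, q_2* = 0.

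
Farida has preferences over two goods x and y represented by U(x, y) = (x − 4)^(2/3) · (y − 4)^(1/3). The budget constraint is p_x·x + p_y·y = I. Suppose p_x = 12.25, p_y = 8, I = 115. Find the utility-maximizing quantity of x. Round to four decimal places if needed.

x* = 5.8503

MRS = 2·(y−4)/(x−4). Tangency with p_x/p_y gives y−4 = (1/2)·(p_x/p_y)·(x−4).
After buying the subsistence bundle (4, 4), a share 2/3 of the remaining income goes to x: x* = 4 + 2/3·(I − 4p_x − 4p_y)/p_x.
Discretionary income = 115 − 4·12.25 − 4·8 = 34; x* = 4 + 2/3·34/12.25 = 5.8503.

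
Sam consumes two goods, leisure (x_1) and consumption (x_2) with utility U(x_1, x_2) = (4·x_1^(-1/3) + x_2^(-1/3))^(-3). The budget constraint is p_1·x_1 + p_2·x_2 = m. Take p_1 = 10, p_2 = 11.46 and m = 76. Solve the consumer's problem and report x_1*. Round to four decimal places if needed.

x_1* = 5.5645

MU_x_1 ∝ 4·x_1^(-4/3), MU_x_2 ∝ x_2^(-4/3), so MRS = 4·(x_2/x_1)^(4/3) = p_1/p_2.
Solve for the ratio: x_2/x_1 = [(1/4)·p_1/p_2]^(0.75).
Substitute x_2 = (x_2/x_1)·x_1 into the budget: x_1* = m/(p_1 + p_2·(x_2/x_1)).
Numerically x_2/x_1 = 0.319203, so x_1* = 76/(10 + 11.46·0.319203) = 5.5645.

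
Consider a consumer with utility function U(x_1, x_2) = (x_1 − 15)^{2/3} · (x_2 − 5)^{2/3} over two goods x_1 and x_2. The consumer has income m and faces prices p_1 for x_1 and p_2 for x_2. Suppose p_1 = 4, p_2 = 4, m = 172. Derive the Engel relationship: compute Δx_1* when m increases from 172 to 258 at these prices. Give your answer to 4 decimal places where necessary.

Let x_1' = x_1−15, x_2' = x_2−5. MRS = x_2'/x_1' = p_1/p_2.
After buying the subsistence bundle (15, 5), a share 0.5 of the remaining income goes to x_1: x_1* = 15 + 0.5·(m − 15p_1 − 5p_2)/p_1.
Discretionary income = 172 − 15·4 − 5·4 = 92; x_1* = 15 + 0.5·92/4 = 26.5.
At m' = 258: x_1* = 37.25. Change: 37.25 − 26.5 = 10.75.

Δx_1* = 10.75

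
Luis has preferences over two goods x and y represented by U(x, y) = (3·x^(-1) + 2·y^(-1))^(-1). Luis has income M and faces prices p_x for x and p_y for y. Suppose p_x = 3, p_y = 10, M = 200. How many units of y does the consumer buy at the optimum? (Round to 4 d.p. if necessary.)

MU_x ∝ 3·x^(-2), MU_y ∝ 2·y^(-2), so MRS = (3/2)·(y/x)^(2) = p_x/p_y.
Solve for the ratio: y/x = [(2/3)·p_x/p_y]^(0.5).
Substitute y = (y/x)·x into the budget: x* = M/(p_x + p_y·(y/x)).
Numerically y/x = 0.447214, so x* = 200/(3 + 10·0.447214) = 26.7661 and y* = 0.447214·26.7661 = 11.9702.

y* = 11.9702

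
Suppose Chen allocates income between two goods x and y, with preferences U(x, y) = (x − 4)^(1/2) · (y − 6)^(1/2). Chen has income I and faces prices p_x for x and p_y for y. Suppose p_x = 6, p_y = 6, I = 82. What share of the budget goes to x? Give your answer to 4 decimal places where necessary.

share on x = 0.4268

Let x' = x−4, y' = y−6. MRS = y'/x' = p_x/p_y.
Substituting into the budget: x* = 4 + 0.5·(I − 4·p_x − 6·p_y)/p_x, and y* = 6 + 0.5·(…)/p_y.
Discretionary income = 82 − 4·6 − 6·6 = 22; x* = 4 + 0.5·22/6 = 5.8333; y* = 6 + 0.5·22/6 = 7.8333.
Expenditure on x: 6·5.8333 = 35; share = 0.4268.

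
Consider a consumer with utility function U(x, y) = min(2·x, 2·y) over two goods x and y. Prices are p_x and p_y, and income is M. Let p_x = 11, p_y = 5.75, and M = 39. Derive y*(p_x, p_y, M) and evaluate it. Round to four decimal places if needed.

Leontief preferences: the optimum is at the kink where x/2 = y/2, i.e. y = x.
Budget: p_x·x + p_y·x = M, so (2·p_x + 2·p_y)·x = 2·M.
Demand: x*(p_x,p_y,M) = 2·M/(2·p_x + 2·p_y), y* = 2·M/(2·p_x + 2·p_y).
Here 2·11 + 2·5.75 = 33.5, giving y* = 2.3284.

y* = 2.3284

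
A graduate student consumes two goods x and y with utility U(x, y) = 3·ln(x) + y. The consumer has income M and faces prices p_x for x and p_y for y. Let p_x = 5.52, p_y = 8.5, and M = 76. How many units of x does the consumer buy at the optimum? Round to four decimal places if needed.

x* = 4.6196

MU_x = 3/x, MU_y = 1. Tangency: 3/x = p_x/p_y.
So x*(p_x,p_y) = 3·p_y/p_x, independent of income; and y* = (M − 3·p_y)/p_y.
At the given prices: x* = 3·8.5/5.52 = 4.6196.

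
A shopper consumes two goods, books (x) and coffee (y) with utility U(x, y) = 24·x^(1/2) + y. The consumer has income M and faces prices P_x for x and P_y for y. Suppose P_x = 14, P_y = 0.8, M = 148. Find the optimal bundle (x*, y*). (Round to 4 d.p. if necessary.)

Set MRS = P_x/P_y: 12·x^(−1/2) = P_x/P_y.
Thus x* = (12·P_y/P_x)² — independent of M — with the rest of income spent on y.
Plugging in: x* = (12·0.8/14)² = 0.4702, y* = 176.7714.

x* = 0.4702, y* = 176.7714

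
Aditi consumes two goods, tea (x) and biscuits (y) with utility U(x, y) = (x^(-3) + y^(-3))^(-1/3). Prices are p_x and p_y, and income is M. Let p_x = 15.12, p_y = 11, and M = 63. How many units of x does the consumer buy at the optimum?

x* = 2.3307

MU_x ∝ x^(-4), MU_y ∝ y^(-4), so MRS = (y/x)^(4) = p_x/p_y.
Hence y/x = (p_x/p_y)^(1/(4)), i.e. raised to the 0.25 power.
Substitute y = (y/x)·x into the budget: x* = M/(p_x + p_y·(y/x)).
Numerically y/x = 1.082779, so x* = 63/(15.12 + 11·1.082779) = 2.3307.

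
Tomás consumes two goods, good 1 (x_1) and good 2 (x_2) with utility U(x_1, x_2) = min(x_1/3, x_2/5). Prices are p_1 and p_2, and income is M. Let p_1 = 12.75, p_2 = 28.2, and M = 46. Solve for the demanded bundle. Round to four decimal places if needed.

x_1* = 0.7699, x_2* = 1.2831

Leontief preferences: the optimum is at the kink where x_1/3 = x_2/5, i.e. x_2 = (5/3)·x_1.
Budget: p_1·x_1 + p_2·(5/3)·x_1 = M, so (3·p_1 + 5·p_2)·x_1 = 3·M.
Demand: x_1*(p_1,p_2,M) = 3·M/(3·p_1 + 5·p_2), x_2* = 5·M/(3·p_1 + 5·p_2).
Here 3·12.75 + 5·28.2 = 179.25, giving x_1* = 0.7699 and x_2* = 1.2831.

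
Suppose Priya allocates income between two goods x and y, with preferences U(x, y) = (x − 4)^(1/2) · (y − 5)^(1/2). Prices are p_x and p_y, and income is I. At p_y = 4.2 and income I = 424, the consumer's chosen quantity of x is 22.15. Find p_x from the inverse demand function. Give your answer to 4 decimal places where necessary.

p_x = 10

Let x' = x−4, y' = y−5. MRS = y'/x' = p_x/p_y.
After buying the subsistence bundle (4, 5), a share 0.5 of the remaining income goes to x: x* = 4 + 0.5·(I − 4p_x − 5p_y)/p_x.
Set x* = 22.15 in the demand function and solve for p_x: p_x = 10.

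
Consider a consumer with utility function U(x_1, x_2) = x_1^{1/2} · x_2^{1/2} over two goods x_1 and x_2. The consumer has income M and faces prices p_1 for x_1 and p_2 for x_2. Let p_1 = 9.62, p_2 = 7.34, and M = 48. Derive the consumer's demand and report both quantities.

x_1* = 2.4948, x_2* = 3.2698

Tangency: MRS = x_2/x_1 = p_1/p_2.
So 0.5·p_2·x_2 = 0.5·p_1·x_1; combined with the budget, a share 0.5 of income goes to x_1.
Demand: x_1*(p_1,p_2,M) = 0.5·M/p_1 and x_2* = 0.5·M/p_2.
At p_1=9.62, p_2=7.34, M=48: x_1* = 0.5·48/9.62 = 2.4948, x_2* = 3.2698.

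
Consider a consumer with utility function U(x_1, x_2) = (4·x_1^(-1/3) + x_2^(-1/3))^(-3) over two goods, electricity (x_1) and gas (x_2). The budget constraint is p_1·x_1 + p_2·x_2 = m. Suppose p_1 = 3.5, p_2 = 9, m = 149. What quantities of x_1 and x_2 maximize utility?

From the CES first-order condition, 4·(x_2/x_1)^(4/3) = p_1/p_2.
Hence x_2/x_1 = ((1/4)·p_1/p_2)^(1/(4/3)), i.e. raised to the 0.75 power.
Substitute x_2 = (x_2/x_1)·x_1 into the budget: x_1* = m/(p_1 + p_2·(x_2/x_1)).
Numerically x_2/x_1 = 0.17411, so x_1* = 149/(3.5 + 9·0.17411) = 29.406 and x_2* = 0.17411·29.406 = 5.1199.

x_1* = 29.406, x_2* = 5.1199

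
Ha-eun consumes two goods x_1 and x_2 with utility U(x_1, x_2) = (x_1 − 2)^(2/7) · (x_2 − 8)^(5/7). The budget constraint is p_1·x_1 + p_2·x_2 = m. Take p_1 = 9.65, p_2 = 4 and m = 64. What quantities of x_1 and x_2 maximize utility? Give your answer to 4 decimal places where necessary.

MRS = (2/5)·(x_2−8)/(x_1−2). Tangency with p_1/p_2 gives x_2−8 = (5/2)·(p_1/p_2)·(x_1−2).
Substituting into the budget: x_1* = 2 + 2/7·(m − 2·p_1 − 8·p_2)/p_1, and x_2* = 8 + 5/7·(…)/p_2.
Discretionary income = 64 − 2·9.65 − 8·4 = 12.7; x_1* = 2 + 2/7·12.7/9.65 = 2.376; x_2* = 8 + 5/7·12.7/4 = 10.2679.

x_1* = 2.376, x_2* = 10.2679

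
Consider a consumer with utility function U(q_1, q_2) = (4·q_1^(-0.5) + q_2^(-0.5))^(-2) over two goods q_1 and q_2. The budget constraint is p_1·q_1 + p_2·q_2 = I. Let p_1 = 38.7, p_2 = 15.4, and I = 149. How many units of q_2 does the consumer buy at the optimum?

q_2* = 2.1861

MU_q_1 ∝ 4·q_1^(-1.5), MU_q_2 ∝ q_2^(-1.5), so MRS = 4·(q_2/q_1)^(1.5) = p_1/p_2.
Hence q_2/q_1 = ((1/4)·p_1/p_2)^(1/(1.5)), i.e. raised to the 2/3 power.
Substitute q_2 = (q_2/q_1)·q_1 into the budget: q_1* = I/(p_1 + p_2·(q_2/q_1)).
Numerically q_2/q_1 = 0.733534, so q_1* = 149/(38.7 + 15.4·0.733534) = 2.9802 and q_2* = 0.733534·2.9802 = 2.1861.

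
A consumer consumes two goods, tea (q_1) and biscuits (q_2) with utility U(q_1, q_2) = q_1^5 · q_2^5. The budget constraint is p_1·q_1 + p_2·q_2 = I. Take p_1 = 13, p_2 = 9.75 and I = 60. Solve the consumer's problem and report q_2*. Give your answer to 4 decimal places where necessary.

The MRS is q_2/q_1. Set MRS = p_1/p_2.
So 5·p_2·q_2 = 5·p_1·q_1; combined with the budget, a share 0.5 of income goes to q_1.
Demand: q_1*(p_1,p_2,I) = 0.5·I/p_1 and q_2* = 0.5·I/p_2.
At p_1=13, p_2=9.75, I=60: q_2* = 0.5·60/9.75 = 3.0769.

q_2* = 3.0769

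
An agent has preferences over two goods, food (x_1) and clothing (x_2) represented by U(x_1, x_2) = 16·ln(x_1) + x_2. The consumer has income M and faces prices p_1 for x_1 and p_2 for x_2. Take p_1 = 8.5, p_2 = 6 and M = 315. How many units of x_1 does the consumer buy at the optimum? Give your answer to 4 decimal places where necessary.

x_1* = 11.2941

Set MRS = p_1/p_2: (16/x_1)/1 = p_1/p_2.
So x_1*(p_1,p_2) = 16·p_2/p_1, independent of income; and x_2* = (M − 16·p_2)/p_2.
At the given prices: x_1* = 16·6/8.5 = 11.2941.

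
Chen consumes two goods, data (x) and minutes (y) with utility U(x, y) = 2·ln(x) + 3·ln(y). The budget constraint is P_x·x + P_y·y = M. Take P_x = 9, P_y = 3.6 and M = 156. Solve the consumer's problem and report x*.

The MRS is (2/3)·y/x. Set MRS = P_x/P_y.
Rearranging, P_y·y = (3/2)·P_x·x. Substituting into the budget gives P_x·x·(1 + (3/2)) = M.
Demand: x*(P_x,P_y,M) = 0.4·M/P_x and y* = 0.6·M/P_y.
At P_x=9, P_y=3.6, M=156: x* = 0.4·156/9 = 6.9333.

x* = 6.9333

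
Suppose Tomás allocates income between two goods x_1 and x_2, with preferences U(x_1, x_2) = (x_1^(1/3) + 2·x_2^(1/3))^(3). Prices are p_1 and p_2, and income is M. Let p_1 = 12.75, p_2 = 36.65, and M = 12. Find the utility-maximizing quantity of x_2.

MU_x_1 ∝ x_1^(-2/3), MU_x_2 ∝ 2·x_2^(-2/3), so MRS = (1/2)·(x_2/x_1)^(2/3) = p_1/p_2.
Solve for the ratio: x_2/x_1 = [2·p_1/p_2]^(1.5).
With the ratio pinned down, the budget gives x_1* = M/(p_1 + p_2·(x_2/x_1)) and x_2* = (x_2/x_1)·x_1*.
Numerically x_2/x_1 = 0.580362, so x_1* = 12/(12.75 + 36.65·0.580362) = 0.3527 and x_2* = 0.580362·0.3527 = 0.2047.

x_2* = 0.2047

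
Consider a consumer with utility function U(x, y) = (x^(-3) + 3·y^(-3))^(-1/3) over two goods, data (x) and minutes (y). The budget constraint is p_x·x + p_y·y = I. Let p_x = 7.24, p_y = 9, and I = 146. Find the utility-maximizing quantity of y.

y* = 9.859

MRS = MU_x/MU_y = (1/3)·(y/x)^(4). Set equal to p_x/p_y.
Hence y/x = (3·p_x/p_y)^(1/(4)), i.e. raised to the 0.25 power.
With the ratio pinned down, the budget gives x* = I/(p_x + p_y·(y/x)) and y* = (y/x)·x*.
Numerically y/x = 1.246391, so x* = 146/(7.24 + 9·1.246391) = 7.9101 and y* = 1.246391·7.9101 = 9.859.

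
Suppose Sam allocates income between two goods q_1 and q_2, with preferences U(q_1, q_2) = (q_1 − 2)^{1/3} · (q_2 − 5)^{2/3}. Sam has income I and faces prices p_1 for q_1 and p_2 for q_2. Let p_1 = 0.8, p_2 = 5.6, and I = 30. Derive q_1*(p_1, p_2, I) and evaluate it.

Substituting into the budget: q_1* = 2 + 1/3·(I − 2·p_1 − 5·p_2)/p_1, and q_2* = 5 + 2/3·(…)/p_2.
Discretionary income = 30 − 2·0.8 − 5·5.6 = 0.4; q_1* = 2 + 1/3·0.4/0.8 = 2.1667.

q_1* = 2.1667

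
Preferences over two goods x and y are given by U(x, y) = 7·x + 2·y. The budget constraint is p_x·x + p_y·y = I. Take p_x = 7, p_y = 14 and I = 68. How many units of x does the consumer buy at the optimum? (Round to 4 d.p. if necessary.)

x* = 9.7143

x gives more utility per dollar, so spend all income on x: x* = I/p_x, y* = 0.
Numerically: x* = 9.7143, y* = 0.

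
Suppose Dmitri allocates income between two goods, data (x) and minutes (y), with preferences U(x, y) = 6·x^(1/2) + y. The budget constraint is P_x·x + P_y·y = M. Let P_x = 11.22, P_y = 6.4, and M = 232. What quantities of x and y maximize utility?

x* = 2.9283, y* = 31.1163

Utility is quasi-linear in y; the FOC for x is 3/√x = P_x/P_y.
Thus x* = (3·P_y/P_x)² — independent of M — with the rest of income spent on y.
Plugging in: x* = (3·6.4/11.22)² = 2.9283, y* = 31.1163.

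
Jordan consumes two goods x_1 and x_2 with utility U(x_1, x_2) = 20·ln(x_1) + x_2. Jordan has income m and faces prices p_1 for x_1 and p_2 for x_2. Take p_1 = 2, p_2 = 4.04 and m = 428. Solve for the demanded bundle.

So x_1*(p_1,p_2) = 20·p_2/p_1, independent of income; and x_2* = (m − 20·p_2)/p_2.
At the given prices: x_1* = 20·4.04/2 = 40.4, and x_2* = 85.9406.

x_1* = 40.4, x_2* = 85.9406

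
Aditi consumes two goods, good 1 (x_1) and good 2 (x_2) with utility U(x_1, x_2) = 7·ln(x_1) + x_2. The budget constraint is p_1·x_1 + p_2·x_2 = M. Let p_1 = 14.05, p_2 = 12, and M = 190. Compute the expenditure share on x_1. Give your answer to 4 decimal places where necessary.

So x_1*(p_1,p_2) = 7·p_2/p_1, independent of income; and x_2* = (M − 7·p_2)/p_2.
At the given prices: x_1* = 7·12/14.05 = 5.9786, and x_2* = 8.8333.
Expenditure on x_1: 14.05·5.9786 = 84; share = 0.4421.

share on x_1 = 0.4421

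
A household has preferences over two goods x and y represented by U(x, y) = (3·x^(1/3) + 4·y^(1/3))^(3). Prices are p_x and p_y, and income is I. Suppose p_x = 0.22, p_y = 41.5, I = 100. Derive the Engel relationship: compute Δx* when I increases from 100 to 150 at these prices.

MU_x ∝ 3·x^(-2/3), MU_y ∝ 4·y^(-2/3), so MRS = (3/4)·(y/x)^(2/3) = p_x/p_y.
Solve for the ratio: y/x = [(4/3)·p_x/p_y]^(1.5).
Substitute y = (y/x)·x into the budget: x* = I/(p_x + p_y·(y/x)).
Numerically y/x = 0.000594, so x* = 100/(0.22 + 41.5·0.000594) = 408.7281.
At I' = 150: x* = 613.0922. Change: 613.0922 − 408.7281 = 204.3641.

Δx* = 204.3641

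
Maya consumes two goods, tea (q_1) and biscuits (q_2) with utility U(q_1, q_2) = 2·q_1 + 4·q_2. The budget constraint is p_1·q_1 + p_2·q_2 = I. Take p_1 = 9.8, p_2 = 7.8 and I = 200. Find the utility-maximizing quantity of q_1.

q_1* = 0

Linear utility — the consumer picks whichever good has higher MU/price: 2/9.8 = 0.2041 vs 4/7.8 = 0.5128.
q_2 gives more utility per dollar, so spend all income on q_2: q_2* = I/p_2, q_1* = 0.
Numerically: q_1* = 0, q_2* = 25.641.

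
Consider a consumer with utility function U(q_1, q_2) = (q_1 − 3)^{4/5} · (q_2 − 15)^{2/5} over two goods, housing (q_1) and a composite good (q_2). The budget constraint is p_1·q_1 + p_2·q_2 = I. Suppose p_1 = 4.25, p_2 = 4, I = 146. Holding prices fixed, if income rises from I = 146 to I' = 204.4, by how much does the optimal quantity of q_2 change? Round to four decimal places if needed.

Δq_2* = 4.8667

MRS = 2·(q_2−15)/(q_1−3). Tangency with p_1/p_2 gives q_2−15 = (1/2)·(p_1/p_2)·(q_1−3).
Substituting into the budget: q_1* = 3 + 2/3·(I − 3·p_1 − 15·p_2)/p_1, and q_2* = 15 + 1/3·(…)/p_2.
Discretionary income = 146 − 3·4.25 − 15·4 = 73.25; q_2* = 15 + 1/3·73.25/4 = 21.1042.
At I' = 204.4: q_2* = 25.9708. Change: 25.9708 − 21.1042 = 4.8667.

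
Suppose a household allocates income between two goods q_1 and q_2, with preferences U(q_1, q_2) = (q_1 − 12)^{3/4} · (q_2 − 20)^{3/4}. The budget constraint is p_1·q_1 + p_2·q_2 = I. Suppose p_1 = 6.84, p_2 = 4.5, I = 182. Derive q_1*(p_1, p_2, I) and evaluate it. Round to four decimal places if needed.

After buying the subsistence bundle (12, 20), a share 0.5 of the remaining income goes to q_1: q_1* = 12 + 0.5·(I − 12p_1 − 20p_2)/p_1.
Discretionary income = 182 − 12·6.84 − 20·4.5 = 9.92; q_1* = 12 + 0.5·9.92/6.84 = 12.7251.

q_1* = 12.7251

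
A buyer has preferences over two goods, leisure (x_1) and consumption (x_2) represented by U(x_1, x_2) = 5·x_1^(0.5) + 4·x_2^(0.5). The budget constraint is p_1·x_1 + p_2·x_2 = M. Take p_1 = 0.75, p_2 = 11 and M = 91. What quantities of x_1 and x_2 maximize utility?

x_1* = 116.2602, x_2* = 0.3459

MRS = MU_x_1/MU_x_2 = (5/4)·(x_2/x_1)^(0.5). Set equal to p_1/p_2.
Hence x_2/x_1 = ((4/5)·p_1/p_2)^(1/(0.5)), i.e. raised to the 2 power.
Substitute x_2 = (x_2/x_1)·x_1 into the budget: x_1* = M/(p_1 + p_2·(x_2/x_1)).
Numerically x_2/x_1 = 0.002975, so x_1* = 91/(0.75 + 11·0.002975) = 116.2602 and x_2* = 0.002975·116.2602 = 0.3459.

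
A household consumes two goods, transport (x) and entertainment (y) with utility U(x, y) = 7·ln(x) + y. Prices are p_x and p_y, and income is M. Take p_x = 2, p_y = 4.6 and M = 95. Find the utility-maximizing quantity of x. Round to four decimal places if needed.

MU_x = 7/x, MU_y = 1. Tangency: 7/x = p_x/p_y.
So x*(p_x,p_y) = 7·p_y/p_x, independent of income; and y* = (M − 7·p_y)/p_y.
At the given prices: x* = 7·4.6/2 = 16.1.

x* = 16.1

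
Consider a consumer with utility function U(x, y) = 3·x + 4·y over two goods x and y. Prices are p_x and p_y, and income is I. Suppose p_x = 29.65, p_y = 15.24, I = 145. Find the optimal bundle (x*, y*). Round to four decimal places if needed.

Linear utility — the consumer picks whichever good has higher MU/price: 3/29.65 = 0.1012 vs 4/15.24 = 0.2625.
y gives more utility per dollar, so spend all income on y: y* = I/p_y, x* = 0.
Numerically: x* = 0, y* = 9.5144.

x* = 0, y* = 9.5144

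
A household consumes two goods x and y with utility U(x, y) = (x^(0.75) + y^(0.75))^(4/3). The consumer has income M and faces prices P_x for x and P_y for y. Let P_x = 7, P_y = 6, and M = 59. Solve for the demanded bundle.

MRS = MU_x/MU_y = (y/x)^(0.25). Set equal to P_x/P_y.
Hence y/x = (P_x/P_y)^(1/(0.25)), i.e. raised to the 4 power.
Substitute y = (y/x)·x into the budget: x* = M/(P_x + P_y·(y/x)).
Numerically y/x = 1.852623, so x* = 59/(7 + 6·1.852623) = 3.2568 and y* = 1.852623·3.2568 = 6.0337.

x* = 3.2568, y* = 6.0337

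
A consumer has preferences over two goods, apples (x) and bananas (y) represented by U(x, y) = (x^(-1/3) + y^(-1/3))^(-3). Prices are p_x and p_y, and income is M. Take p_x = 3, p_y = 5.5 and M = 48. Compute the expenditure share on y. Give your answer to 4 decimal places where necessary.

share on y = 0.5378

MRS = MU_x/MU_y = (y/x)^(4/3). Set equal to p_x/p_y.
Hence y/x = (p_x/p_y)^(1/(4/3)), i.e. raised to the 0.75 power.
Substitute y = (y/x)·x into the budget: x* = M/(p_x + p_y·(y/x)).
Numerically y/x = 0.634701, so x* = 48/(3 + 5.5·0.634701) = 7.395 and y* = 0.634701·7.395 = 4.6936.
Expenditure on y: 5.5·4.6936 = 25.8149; share = 0.5378.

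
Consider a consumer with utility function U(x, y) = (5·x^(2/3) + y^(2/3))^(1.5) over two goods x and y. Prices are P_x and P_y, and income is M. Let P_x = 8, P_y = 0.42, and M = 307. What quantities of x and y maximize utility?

Substitute y = (y/x)·x into the budget: x* = M/(P_x + P_y·(y/x)).
Numerically y/x = 55.285606, so x* = 307/(8 + 0.42·55.285606) = 9.8335 and y* = 55.285606·9.8335 = 543.6485.

x* = 9.8335, y* = 543.6485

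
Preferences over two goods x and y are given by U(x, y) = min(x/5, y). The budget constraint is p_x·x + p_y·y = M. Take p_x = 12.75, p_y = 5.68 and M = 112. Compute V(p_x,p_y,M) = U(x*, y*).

Demand: x*(p_x,p_y,M) = 5·M/(5·p_x + p_y), y* = M/(5·p_x + p_y).
Here 5·12.75 + 5.68 = 69.43, giving x* = 8.0657 and y* = 1.6131.
Utility at the optimum: U(8.0657, 1.6131) = 1.6131.

V = 1.6131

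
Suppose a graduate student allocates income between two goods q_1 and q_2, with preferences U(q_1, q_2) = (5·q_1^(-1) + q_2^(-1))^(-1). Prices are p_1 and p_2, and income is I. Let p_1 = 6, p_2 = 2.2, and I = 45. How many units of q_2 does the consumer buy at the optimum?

From the CES first-order condition, 5·(q_2/q_1)^(2) = p_1/p_2.
Solve for the ratio: q_2/q_1 = [(1/5)·p_1/p_2]^(0.5).
Substitute q_2 = (q_2/q_1)·q_1 into the budget: q_1* = I/(p_1 + p_2·(q_2/q_1)).
Numerically q_2/q_1 = 0.738549, so q_1* = 45/(6 + 2.2·0.738549) = 5.9018 and q_2* = 0.738549·5.9018 = 4.3588.

q_2* = 4.3588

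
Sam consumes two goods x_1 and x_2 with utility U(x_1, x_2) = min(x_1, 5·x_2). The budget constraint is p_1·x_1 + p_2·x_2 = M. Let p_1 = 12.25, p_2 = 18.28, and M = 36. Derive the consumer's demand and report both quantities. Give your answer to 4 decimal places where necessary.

With perfect complements, no substitution: consume in ratio x_1:x_2 = 5:1.
Budget: p_1·x_1 + p_2·(1/5)·x_1 = M, so (5·p_1 + p_2)·x_1 = 5·M.
Demand: x_1*(p_1,p_2,M) = 5·M/(5·p_1 + p_2), x_2* = M/(5·p_1 + p_2).
Here 5·12.25 + 18.28 = 79.53, giving x_1* = 2.2633 and x_2* = 0.4527.

x_1* = 2.2633, x_2* = 0.4527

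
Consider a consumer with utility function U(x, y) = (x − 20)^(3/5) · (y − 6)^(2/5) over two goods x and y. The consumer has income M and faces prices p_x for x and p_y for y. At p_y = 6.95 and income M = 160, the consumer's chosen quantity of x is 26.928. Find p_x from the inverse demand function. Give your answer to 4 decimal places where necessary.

p_x = 3.75

This is Cobb-Douglas in (x−20, y−6): tangency gives 0.6·p_y·(y−6) = 0.4·p_x·(x−20).
After buying the subsistence bundle (20, 6), a share 0.6 of the remaining income goes to x: x* = 20 + 0.6·(M − 20p_x − 6p_y)/p_x.
Set x* = 26.928 in the demand function and solve for p_x: p_x = 3.75.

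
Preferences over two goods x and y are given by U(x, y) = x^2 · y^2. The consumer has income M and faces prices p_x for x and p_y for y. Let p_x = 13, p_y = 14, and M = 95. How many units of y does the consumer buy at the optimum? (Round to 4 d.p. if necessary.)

y* = 3.3929

At p_x=13, p_y=14, M=95: y* = 0.5·95/14 = 3.3929.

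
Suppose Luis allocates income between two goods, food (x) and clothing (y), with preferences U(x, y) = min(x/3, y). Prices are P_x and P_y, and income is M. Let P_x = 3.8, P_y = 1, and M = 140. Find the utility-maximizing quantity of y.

y* = 11.2903

With perfect complements, no substitution: consume in ratio x:y = 3:1.
Budget: P_x·x + P_y·(1/3)·x = M, so (3·P_x + P_y)·x = 3·M.
Demand: x*(P_x,P_y,M) = 3·M/(3·P_x + P_y), y* = M/(3·P_x + P_y).
Here 3·3.8 + 1 = 12.4, giving y* = 11.2903.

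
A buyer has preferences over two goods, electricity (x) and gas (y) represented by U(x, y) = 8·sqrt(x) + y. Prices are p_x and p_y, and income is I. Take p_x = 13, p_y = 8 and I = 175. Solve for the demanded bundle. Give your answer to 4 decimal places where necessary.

x* = 6.0592, y* = 12.0288

Utility is quasi-linear in y; the FOC for x is 4/√x = p_x/p_y.
Solve: √x = 4·p_y/p_x, so x*(p_x,p_y) = (4·p_y/p_x)², and y* = (I − p_x·x*)/p_y.
Plugging in: x* = (4·8/13)² = 6.0592, y* = 12.0288.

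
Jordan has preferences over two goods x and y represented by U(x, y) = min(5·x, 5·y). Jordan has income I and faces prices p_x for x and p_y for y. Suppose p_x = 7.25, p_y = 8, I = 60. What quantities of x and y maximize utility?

Leontief preferences: the optimum is at the kink where x/5 = y/5, i.e. y = x.
Budget: p_x·x + p_y·x = I, so (5·p_x + 5·p_y)·x = 5·I.
Demand: x*(p_x,p_y,I) = 5·I/(5·p_x + 5·p_y), y* = 5·I/(5·p_x + 5·p_y).
Here 5·7.25 + 5·8 = 76.25, giving x* = 3.9344 and y* = 3.9344.

x* = 3.9344, y* = 3.9344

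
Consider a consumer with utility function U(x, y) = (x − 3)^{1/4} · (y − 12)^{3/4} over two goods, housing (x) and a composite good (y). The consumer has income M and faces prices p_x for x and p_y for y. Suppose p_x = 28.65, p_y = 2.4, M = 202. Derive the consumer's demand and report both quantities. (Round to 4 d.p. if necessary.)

MRS = (1/3)·(y−12)/(x−3). Tangency with p_x/p_y gives y−12 = 3·(p_x/p_y)·(x−3).
After buying the subsistence bundle (3, 12), a share 0.25 of the remaining income goes to x: x* = 3 + 0.25·(M − 3p_x − 12p_y)/p_x.
Discretionary income = 202 − 3·28.65 − 12·2.4 = 87.25; x* = 3 + 0.25·87.25/28.65 = 3.7613; y* = 12 + 0.75·87.25/2.4 = 39.2656.

x* = 3.7613, y* = 39.2656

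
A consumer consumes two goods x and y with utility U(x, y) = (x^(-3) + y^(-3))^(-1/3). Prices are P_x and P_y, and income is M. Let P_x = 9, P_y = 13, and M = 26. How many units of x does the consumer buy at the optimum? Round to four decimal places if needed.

x* = 1.2465

MU_x ∝ x^(-4), MU_y ∝ y^(-4), so MRS = (y/x)^(4) = P_x/P_y.
Solve for the ratio: y/x = [P_x/P_y]^(0.25).
Substitute y = (y/x)·x into the budget: x* = M/(P_x + P_y·(y/x)).
Numerically y/x = 0.912168, so x* = 26/(9 + 13·0.912168) = 1.2465.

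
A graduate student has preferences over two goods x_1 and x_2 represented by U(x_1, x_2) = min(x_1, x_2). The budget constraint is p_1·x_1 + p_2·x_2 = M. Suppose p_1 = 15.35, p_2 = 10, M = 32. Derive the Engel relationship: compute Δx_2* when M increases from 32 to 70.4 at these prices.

Leontief preferences: the optimum is at the kink where x_1/1 = x_2/1, i.e. x_2 = x_1.
Budget: p_1·x_1 + p_2·x_1 = M, so (p_1 + p_2)·x_1 = M.
Demand: x_1*(p_1,p_2,M) = M/(p_1 + p_2), x_2* = M/(p_1 + p_2).
Here 15.35 + 10 = 25.35, giving x_2* = 1.2623.
At M' = 70.4: x_2* = 2.7771. Change: 2.7771 − 1.2623 = 1.5148.

Δx_2* = 1.5148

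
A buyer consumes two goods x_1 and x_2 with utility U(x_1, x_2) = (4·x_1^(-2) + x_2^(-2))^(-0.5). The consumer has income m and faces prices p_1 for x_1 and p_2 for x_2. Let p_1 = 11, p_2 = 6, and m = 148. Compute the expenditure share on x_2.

MU_x_1 ∝ 4·x_1^(-3), MU_x_2 ∝ x_2^(-3), so MRS = 4·(x_2/x_1)^(3) = p_1/p_2.
Hence x_2/x_1 = ((1/4)·p_1/p_2)^(1/(3)), i.e. raised to the 1/3 power.
With the ratio pinned down, the budget gives x_1* = m/(p_1 + p_2·(x_2/x_1)) and x_2* = (x_2/x_1)·x_1*.
Numerically x_2/x_1 = 0.771011, so x_1* = 148/(11 + 6·0.771011) = 9.4714 and x_2* = 0.771011·9.4714 = 7.3025.
Expenditure on x_2: 6·7.3025 = 43.8151; share = 0.296.

share on x_2 = 0.296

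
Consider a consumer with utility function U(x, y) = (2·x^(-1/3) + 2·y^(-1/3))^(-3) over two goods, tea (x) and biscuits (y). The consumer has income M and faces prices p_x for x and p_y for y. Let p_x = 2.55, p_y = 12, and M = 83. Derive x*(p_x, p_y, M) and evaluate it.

x* = 13.1625

MRS = MU_x/MU_y = (y/x)^(4/3). Set equal to p_x/p_y.
Hence y/x = (p_x/p_y)^(1/(4/3)), i.e. raised to the 0.75 power.
With the ratio pinned down, the budget gives x* = M/(p_x + p_y·(y/x)) and y* = (y/x)·x*.
Numerically y/x = 0.312982, so x* = 83/(2.55 + 12·0.312982) = 13.1625.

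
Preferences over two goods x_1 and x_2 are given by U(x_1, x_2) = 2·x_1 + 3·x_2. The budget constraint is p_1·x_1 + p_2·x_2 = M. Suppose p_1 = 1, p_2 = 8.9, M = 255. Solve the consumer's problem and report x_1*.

Perfect substitutes: compare marginal utility per dollar. 2/p_1 vs 3/p_2 → 2 vs 0.3371.
x_1 gives more utility per dollar, so spend all income on x_1: x_1* = M/p_1, x_2* = 0.
Numerically: x_1* = 255, x_2* = 0.

x_1* = 255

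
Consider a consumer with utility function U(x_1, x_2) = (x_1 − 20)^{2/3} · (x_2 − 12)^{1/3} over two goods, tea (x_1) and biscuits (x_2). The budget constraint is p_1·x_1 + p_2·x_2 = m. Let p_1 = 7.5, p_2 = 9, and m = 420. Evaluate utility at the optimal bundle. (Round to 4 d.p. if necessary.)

V = 10.7554

MRS = 2·(x_2−12)/(x_1−20). Tangency with p_1/p_2 gives x_2−12 = (1/2)·(p_1/p_2)·(x_1−20).
After buying the subsistence bundle (20, 12), a share 2/3 of the remaining income goes to x_1: x_1* = 20 + 2/3·(m − 20p_1 − 12p_2)/p_1.
Discretionary income = 420 − 20·7.5 − 12·9 = 162; x_1* = 20 + 2/3·162/7.5 = 34.4; x_2* = 12 + 1/3·162/9 = 18.
Utility at the optimum: U(34.4, 18) = 10.7554.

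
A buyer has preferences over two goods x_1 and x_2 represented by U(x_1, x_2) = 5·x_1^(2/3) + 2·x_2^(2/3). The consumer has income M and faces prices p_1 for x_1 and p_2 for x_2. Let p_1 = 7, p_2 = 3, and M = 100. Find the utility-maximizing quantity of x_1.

x_1* = 10.5942

With the ratio pinned down, the budget gives x_1* = M/(p_1 + p_2·(x_2/x_1)) and x_2* = (x_2/x_1)·x_1*.
Numerically x_2/x_1 = 0.813037, so x_1* = 100/(7 + 3·0.813037) = 10.5942.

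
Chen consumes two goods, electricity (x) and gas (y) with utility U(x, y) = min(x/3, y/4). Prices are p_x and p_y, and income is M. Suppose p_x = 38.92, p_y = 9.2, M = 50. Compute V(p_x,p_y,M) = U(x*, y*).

Leontief preferences: the optimum is at the kink where x/3 = y/4, i.e. y = (4/3)·x.
Budget: p_x·x + p_y·(4/3)·x = M, so (3·p_x + 4·p_y)·x = 3·M.
Demand: x*(p_x,p_y,M) = 3·M/(3·p_x + 4·p_y), y* = 4·M/(3·p_x + 4·p_y).
Here 3·38.92 + 4·9.2 = 153.56, giving x* = 0.9768 and y* = 1.3024.
Utility at the optimum: U(0.9768, 1.3024) = 0.3256.

V = 0.3256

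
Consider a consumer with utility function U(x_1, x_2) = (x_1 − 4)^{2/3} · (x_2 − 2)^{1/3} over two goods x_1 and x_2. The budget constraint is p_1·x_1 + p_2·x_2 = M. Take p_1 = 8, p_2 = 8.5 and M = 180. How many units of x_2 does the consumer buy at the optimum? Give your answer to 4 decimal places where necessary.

x_2* = 7.1373

Let x_1' = x_1−4, x_2' = x_2−2. MRS = 2·x_2'/x_1' = p_1/p_2.
Substituting into the budget: x_1* = 4 + 2/3·(M − 4·p_1 − 2·p_2)/p_1, and x_2* = 2 + 1/3·(…)/p_2.
Discretionary income = 180 − 4·8 − 2·8.5 = 131; x_2* = 2 + 1/3·131/8.5 = 7.1373.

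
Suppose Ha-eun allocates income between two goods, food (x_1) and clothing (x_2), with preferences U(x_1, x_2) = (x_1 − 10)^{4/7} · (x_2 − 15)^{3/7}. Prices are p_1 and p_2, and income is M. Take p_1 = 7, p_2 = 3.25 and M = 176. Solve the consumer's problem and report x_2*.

x_2* = 22.5495

MRS = (4/3)·(x_2−15)/(x_1−10). Tangency with p_1/p_2 gives x_2−15 = (3/4)·(p_1/p_2)·(x_1−10).
Substituting into the budget: x_1* = 10 + 4/7·(M − 10·p_1 − 15·p_2)/p_1, and x_2* = 15 + 3/7·(…)/p_2.
Discretionary income = 176 − 10·7 − 15·3.25 = 57.25; x_2* = 15 + 3/7·57.25/3.25 = 22.5495.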